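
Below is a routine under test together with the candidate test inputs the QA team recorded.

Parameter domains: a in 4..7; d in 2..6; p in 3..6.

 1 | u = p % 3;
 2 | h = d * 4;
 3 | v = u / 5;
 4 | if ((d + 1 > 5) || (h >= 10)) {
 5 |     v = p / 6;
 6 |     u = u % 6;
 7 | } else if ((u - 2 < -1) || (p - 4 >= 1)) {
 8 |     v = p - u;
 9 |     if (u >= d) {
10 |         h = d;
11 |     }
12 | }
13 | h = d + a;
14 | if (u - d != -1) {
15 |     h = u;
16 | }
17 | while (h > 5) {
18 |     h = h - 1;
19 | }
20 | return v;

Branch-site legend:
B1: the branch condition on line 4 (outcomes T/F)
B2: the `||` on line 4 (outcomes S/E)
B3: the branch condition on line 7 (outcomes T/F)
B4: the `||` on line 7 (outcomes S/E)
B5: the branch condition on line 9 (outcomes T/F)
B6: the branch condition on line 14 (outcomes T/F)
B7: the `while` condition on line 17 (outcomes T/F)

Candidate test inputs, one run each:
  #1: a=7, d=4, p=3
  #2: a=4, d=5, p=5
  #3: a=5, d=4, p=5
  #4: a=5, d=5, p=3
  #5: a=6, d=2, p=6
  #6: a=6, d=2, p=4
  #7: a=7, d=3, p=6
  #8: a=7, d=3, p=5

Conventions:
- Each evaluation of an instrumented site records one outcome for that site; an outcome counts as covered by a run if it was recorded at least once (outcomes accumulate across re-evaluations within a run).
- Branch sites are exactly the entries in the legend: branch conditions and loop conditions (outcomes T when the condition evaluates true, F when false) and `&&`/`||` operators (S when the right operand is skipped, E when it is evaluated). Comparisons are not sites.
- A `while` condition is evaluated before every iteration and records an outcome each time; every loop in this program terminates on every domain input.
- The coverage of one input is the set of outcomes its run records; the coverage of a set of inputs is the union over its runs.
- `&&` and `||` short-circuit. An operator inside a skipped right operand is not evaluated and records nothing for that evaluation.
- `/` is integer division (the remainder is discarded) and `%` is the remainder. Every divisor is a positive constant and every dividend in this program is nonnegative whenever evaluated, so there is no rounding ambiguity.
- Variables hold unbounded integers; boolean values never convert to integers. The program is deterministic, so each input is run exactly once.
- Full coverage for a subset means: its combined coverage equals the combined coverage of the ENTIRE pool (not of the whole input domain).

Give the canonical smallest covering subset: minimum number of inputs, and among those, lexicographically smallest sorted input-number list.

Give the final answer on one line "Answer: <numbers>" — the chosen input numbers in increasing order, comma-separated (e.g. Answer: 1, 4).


run #1 (a=7, d=4, p=3) runs B2->E, B1->T, B6->T, B7->F; records B1=T, B2=E, B6=T, B7=F
run #2 (a=4, d=5, p=5) runs B2->S, B1->T, B6->T, B7->F; records B1=T, B2=S, B6=T, B7=F
run #3 (a=5, d=4, p=5) runs B2->E, B1->T, B6->T, B7->F; records B1=T, B2=E, B6=T, B7=F
run #4 (a=5, d=5, p=3) runs B2->S, B1->T, B6->T, B7->F; records B1=T, B2=S, B6=T, B7=F
run #5 (a=6, d=2, p=6) runs B2->E, B1->F, B4->S, B3->T, B5->F, B6->T, B7->F; records B1=F, B2=E, B3=T, B4=S, B5=F, B6=T, B7=F
run #6 (a=6, d=2, p=4) runs B2->E, B1->F, B4->E, B3->F, B6->F, B7->T, B7->T, B7->T, B7->F; records B1=F, B2=E, B3=F, B4=E, B6=F, B7=T, B7=F
run #7 (a=7, d=3, p=6) runs B2->E, B1->T, B6->T, B7->F; records B1=T, B2=E, B6=T, B7=F
run #8 (a=7, d=3, p=5) runs B2->E, B1->T, B6->F, B7->T, B7->T, B7->T, B7->T, B7->T, B7->F; records B1=T, B2=E, B6=F, B7=T, B7=F
together the pool reaches 13 outcomes: B1=T, B1=F, B2=S, B2=E, B3=T, B3=F, B4=S, B4=E, B5=F, B6=T, B6=F, B7=T, B7=F
checked all size-1 subsets: none covers 13 outcomes (max 7/13)
checked all size-2 subsets: none covers 13 outcomes (max 11/13)
at size 3, {2, 5, 6} reaches all 13 outcomes; every lexicographically earlier size-3 subset fails
Answer: 2, 5, 6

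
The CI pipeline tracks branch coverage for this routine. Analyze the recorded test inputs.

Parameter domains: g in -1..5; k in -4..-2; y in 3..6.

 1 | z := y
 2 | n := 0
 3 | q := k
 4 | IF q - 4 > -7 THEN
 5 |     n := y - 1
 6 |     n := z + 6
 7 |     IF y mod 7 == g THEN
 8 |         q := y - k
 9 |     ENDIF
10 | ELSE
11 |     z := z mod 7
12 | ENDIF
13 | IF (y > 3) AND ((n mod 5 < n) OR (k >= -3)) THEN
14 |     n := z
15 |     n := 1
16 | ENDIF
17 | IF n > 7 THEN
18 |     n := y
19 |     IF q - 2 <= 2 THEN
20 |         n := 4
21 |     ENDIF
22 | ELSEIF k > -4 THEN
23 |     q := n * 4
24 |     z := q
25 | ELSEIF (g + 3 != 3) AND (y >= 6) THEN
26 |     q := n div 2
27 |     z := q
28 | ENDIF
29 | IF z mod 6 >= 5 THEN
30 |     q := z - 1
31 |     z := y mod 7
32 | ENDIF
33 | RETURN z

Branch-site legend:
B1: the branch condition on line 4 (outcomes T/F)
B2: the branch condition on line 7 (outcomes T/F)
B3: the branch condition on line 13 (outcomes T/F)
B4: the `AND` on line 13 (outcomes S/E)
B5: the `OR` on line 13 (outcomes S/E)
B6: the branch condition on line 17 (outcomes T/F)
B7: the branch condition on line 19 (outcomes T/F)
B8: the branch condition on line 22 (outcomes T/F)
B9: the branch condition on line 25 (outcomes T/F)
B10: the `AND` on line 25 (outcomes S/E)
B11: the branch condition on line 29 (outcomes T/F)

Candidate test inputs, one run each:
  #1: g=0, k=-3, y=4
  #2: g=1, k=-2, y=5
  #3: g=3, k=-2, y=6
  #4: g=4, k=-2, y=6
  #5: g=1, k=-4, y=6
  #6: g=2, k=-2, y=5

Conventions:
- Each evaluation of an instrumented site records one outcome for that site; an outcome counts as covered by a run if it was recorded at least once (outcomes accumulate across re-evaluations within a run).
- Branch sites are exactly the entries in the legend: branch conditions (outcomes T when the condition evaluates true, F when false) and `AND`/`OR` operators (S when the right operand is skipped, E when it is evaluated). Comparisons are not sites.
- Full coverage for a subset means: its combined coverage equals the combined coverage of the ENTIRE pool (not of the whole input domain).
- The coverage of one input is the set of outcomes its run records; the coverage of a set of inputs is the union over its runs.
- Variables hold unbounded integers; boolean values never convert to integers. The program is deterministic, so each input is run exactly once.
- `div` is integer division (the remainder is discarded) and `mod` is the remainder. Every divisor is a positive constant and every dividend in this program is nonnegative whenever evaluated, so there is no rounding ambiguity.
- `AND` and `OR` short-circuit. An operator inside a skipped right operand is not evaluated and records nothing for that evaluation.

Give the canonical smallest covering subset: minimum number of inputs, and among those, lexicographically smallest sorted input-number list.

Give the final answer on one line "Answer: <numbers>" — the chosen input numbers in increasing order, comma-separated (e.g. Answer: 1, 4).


input #1, g=0, k=-3, y=4: events B1->F, B4->E, B5->E, B3->T, B6->F, B8->T, B11->F; outcomes B1=F, B3=T, B4=E, B5=E, B6=F, B8=T, B11=F
input #2, g=1, k=-2, y=5: events B1->T, B2->F, B4->E, B5->S, B3->T, B6->F, B8->T, B11->F; outcomes B1=T, B2=F, B3=T, B4=E, B5=S, B6=F, B8=T, B11=F
input #3, g=3, k=-2, y=6: events B1->T, B2->F, B4->E, B5->S, B3->T, B6->F, B8->T, B11->F; outcomes B1=T, B2=F, B3=T, B4=E, B5=S, B6=F, B8=T, B11=F
input #4, g=4, k=-2, y=6: events B1->T, B2->F, B4->E, B5->S, B3->T, B6->F, B8->T, B11->F; outcomes B1=T, B2=F, B3=T, B4=E, B5=S, B6=F, B8=T, B11=F
input #5, g=1, k=-4, y=6: events B1->F, B4->E, B5->E, B3->F, B6->F, B8->F, B10->E, B9->T, B11->F; outcomes B1=F, B3=F, B4=E, B5=E, B6=F, B8=F, B9=T, B10=E, B11=F
input #6, g=2, k=-2, y=5: events B1->T, B2->F, B4->E, B5->S, B3->T, B6->F, B8->T, B11->F; outcomes B1=T, B2=F, B3=T, B4=E, B5=S, B6=F, B8=T, B11=F
the full pool covers 14 outcomes: B1=T, B1=F, B2=F, B3=T, B3=F, B4=E, B5=S, B5=E, B6=F, B8=T, B8=F, B9=T, B10=E, B11=F
every size-1 subset falls short of the 14 outcomes (best: 9/14)
inputs {2, 5} (size 2) cover everything; no size-2 subset with a lexicographically smaller index list covers all 14
Answer: 2, 5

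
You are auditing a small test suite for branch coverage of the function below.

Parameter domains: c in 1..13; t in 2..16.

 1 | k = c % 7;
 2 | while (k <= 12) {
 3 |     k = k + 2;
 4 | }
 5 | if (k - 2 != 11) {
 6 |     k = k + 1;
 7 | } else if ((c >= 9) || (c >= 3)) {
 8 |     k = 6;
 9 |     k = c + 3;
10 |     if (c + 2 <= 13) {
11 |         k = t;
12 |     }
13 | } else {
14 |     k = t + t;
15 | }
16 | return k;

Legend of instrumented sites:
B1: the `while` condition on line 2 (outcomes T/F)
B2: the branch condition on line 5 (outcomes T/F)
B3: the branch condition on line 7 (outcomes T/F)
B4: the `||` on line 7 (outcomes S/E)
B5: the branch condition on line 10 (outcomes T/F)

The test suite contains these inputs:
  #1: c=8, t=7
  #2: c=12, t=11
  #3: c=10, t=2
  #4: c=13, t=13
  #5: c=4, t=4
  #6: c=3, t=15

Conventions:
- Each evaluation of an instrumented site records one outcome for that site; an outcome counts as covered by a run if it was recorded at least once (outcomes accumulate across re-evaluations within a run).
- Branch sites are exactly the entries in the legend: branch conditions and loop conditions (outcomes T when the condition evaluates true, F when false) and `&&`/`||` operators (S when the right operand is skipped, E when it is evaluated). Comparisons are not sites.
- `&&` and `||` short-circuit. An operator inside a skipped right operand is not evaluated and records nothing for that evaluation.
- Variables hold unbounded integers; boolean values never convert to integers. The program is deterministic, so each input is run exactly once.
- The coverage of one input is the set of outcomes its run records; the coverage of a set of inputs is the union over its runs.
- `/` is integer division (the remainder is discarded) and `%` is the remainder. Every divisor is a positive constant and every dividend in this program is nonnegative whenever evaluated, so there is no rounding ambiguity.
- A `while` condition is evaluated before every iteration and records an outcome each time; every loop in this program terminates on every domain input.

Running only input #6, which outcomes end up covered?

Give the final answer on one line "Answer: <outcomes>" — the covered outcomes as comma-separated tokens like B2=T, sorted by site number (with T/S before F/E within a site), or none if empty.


Tracing the run of input #6 (c=3, t=15):
  B1->T, B1->T, B1->T, B1->T, B1->T, B1->F, B2->F, B4->E, B3->T, B5->T
collecting distinct outcomes: B1=T, B1=F, B2=F, B3=T, B4=E, B5=T
Answer: B1=T, B1=F, B2=F, B3=T, B4=E, B5=T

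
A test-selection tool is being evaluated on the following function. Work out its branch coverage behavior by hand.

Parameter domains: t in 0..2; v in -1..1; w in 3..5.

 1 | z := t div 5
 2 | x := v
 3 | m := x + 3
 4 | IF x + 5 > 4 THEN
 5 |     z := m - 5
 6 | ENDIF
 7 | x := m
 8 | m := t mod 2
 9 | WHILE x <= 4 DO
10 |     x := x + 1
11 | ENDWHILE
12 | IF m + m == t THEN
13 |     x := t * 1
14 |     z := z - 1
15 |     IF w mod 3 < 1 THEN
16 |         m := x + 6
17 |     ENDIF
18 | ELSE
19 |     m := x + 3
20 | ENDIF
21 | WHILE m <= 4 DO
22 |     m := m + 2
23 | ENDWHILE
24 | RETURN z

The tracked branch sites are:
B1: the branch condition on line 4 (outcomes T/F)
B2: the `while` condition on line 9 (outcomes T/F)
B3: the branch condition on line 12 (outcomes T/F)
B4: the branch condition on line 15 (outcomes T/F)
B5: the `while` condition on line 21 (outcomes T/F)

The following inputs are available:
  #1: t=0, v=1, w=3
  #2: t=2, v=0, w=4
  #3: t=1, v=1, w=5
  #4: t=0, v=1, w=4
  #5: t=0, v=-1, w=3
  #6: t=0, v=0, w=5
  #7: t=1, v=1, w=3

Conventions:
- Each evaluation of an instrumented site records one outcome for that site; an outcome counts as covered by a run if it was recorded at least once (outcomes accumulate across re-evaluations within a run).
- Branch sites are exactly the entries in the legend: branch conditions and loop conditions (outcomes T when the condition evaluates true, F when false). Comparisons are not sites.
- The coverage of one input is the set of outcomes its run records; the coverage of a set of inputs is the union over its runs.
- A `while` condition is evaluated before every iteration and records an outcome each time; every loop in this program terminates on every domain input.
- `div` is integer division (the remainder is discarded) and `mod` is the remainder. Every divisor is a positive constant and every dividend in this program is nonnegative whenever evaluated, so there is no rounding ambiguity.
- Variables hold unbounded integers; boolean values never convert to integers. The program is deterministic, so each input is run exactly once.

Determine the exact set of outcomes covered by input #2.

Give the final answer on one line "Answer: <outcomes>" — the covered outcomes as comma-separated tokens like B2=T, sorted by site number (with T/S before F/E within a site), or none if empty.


Running input #2 (t=2, v=0, w=4), event by event:
  B1->T, B2->T, B2->T, B2->F, B3->F, B5->F
collecting distinct outcomes: B1=T, B2=T, B2=F, B3=F, B5=F
Answer: B1=T, B2=T, B2=F, B3=F, B5=F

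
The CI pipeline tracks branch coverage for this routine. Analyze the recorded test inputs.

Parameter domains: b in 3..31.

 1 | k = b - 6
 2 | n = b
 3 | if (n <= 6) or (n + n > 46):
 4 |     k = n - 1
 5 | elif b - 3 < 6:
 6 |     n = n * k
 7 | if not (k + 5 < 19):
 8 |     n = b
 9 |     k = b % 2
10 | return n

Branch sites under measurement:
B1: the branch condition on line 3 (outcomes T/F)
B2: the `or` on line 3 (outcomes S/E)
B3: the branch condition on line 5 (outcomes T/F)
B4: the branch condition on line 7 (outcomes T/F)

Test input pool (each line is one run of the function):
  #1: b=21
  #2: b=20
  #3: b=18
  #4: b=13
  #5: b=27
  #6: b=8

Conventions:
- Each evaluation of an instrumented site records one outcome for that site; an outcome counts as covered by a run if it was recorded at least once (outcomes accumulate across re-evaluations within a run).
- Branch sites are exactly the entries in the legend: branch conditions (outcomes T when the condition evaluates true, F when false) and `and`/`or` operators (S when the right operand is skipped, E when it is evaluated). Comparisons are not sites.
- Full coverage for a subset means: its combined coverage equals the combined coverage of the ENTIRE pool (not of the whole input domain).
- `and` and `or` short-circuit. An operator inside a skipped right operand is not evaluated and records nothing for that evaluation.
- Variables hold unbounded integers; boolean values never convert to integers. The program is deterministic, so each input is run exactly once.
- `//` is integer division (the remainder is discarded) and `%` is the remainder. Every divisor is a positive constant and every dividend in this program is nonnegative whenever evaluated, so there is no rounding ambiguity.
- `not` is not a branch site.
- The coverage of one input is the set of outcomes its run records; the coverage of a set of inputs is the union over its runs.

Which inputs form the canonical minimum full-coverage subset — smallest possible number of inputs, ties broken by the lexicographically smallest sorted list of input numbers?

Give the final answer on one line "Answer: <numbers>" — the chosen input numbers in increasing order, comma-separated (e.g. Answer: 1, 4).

run #1 (b=21) runs B2->E, B1->F, B3->F, B4->T; records B1=F, B2=E, B3=F, B4=T
run #2 (b=20) runs B2->E, B1->F, B3->F, B4->T; records B1=F, B2=E, B3=F, B4=T
run #3 (b=18) runs B2->E, B1->F, B3->F, B4->F; records B1=F, B2=E, B3=F, B4=F
run #4 (b=13) runs B2->E, B1->F, B3->F, B4->F; records B1=F, B2=E, B3=F, B4=F
run #5 (b=27) runs B2->E, B1->T, B4->T; records B1=T, B2=E, B4=T
run #6 (b=8) runs B2->E, B1->F, B3->T, B4->F; records B1=F, B2=E, B3=T, B4=F
together the pool reaches 7 outcomes: B1=T, B1=F, B2=E, B3=T, B3=F, B4=T, B4=F
checked all size-1 subsets: none covers 7 outcomes (max 4/7)
checked all size-2 subsets: none covers 7 outcomes (max 6/7)
at size 3, {1, 5, 6} reaches all 7 outcomes; every lexicographically earlier size-3 subset fails

Answer: 1, 5, 6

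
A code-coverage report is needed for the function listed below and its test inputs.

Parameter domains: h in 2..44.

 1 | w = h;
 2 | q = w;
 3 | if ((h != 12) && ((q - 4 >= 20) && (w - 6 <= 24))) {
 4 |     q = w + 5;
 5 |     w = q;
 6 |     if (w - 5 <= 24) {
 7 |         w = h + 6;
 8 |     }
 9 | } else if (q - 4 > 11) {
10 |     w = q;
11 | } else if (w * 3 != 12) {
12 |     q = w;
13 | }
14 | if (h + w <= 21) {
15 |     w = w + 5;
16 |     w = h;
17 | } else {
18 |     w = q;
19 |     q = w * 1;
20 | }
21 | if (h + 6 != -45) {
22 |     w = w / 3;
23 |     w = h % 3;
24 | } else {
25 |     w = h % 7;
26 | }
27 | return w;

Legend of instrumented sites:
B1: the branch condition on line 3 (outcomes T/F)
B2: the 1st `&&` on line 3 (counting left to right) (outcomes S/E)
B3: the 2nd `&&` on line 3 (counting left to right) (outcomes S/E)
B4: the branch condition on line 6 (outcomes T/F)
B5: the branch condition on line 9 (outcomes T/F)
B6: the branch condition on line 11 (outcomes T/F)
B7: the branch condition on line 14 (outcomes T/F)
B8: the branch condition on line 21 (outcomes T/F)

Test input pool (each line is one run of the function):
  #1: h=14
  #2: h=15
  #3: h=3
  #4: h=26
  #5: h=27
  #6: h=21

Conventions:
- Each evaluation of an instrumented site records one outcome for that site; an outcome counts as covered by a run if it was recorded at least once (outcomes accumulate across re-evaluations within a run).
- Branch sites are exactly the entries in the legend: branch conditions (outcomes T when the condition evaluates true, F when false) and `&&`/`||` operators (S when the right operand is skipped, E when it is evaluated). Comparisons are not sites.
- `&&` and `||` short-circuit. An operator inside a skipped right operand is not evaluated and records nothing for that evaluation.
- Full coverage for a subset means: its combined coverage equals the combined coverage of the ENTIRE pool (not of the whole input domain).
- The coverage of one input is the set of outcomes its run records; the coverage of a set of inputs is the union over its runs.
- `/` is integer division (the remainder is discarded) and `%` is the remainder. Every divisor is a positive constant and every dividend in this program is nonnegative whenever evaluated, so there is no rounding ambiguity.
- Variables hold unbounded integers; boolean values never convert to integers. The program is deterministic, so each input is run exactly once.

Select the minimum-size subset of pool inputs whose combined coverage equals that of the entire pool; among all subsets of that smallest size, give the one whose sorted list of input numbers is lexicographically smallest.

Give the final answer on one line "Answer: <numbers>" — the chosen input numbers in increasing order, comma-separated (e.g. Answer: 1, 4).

input #1, h=14: events B2->E, B3->S, B1->F, B5->F, B6->T, B7->F, B8->T; outcomes B1=F, B2=E, B3=S, B5=F, B6=T, B7=F, B8=T
input #2, h=15: events B2->E, B3->S, B1->F, B5->F, B6->T, B7->F, B8->T; outcomes B1=F, B2=E, B3=S, B5=F, B6=T, B7=F, B8=T
input #3, h=3: events B2->E, B3->S, B1->F, B5->F, B6->T, B7->T, B8->T; outcomes B1=F, B2=E, B3=S, B5=F, B6=T, B7=T, B8=T
input #4, h=26: events B2->E, B3->E, B1->T, B4->F, B7->F, B8->T; outcomes B1=T, B2=E, B3=E, B4=F, B7=F, B8=T
input #5, h=27: events B2->E, B3->E, B1->T, B4->F, B7->F, B8->T; outcomes B1=T, B2=E, B3=E, B4=F, B7=F, B8=T
input #6, h=21: events B2->E, B3->S, B1->F, B5->T, B7->F, B8->T; outcomes B1=F, B2=E, B3=S, B5=T, B7=F, B8=T
together the pool reaches 12 outcomes: B1=T, B1=F, B2=E, B3=S, B3=E, B4=F, B5=T, B5=F, B6=T, B7=T, B7=F, B8=T
no size-1 subset reaches all 12 outcomes (best union: 7/12)
no size-2 subset reaches all 12 outcomes (best union: 11/12)
inputs {3, 4, 6} (size 3) cover everything; no size-3 subset with a lexicographically smaller index list covers all 12

Answer: 3, 4, 6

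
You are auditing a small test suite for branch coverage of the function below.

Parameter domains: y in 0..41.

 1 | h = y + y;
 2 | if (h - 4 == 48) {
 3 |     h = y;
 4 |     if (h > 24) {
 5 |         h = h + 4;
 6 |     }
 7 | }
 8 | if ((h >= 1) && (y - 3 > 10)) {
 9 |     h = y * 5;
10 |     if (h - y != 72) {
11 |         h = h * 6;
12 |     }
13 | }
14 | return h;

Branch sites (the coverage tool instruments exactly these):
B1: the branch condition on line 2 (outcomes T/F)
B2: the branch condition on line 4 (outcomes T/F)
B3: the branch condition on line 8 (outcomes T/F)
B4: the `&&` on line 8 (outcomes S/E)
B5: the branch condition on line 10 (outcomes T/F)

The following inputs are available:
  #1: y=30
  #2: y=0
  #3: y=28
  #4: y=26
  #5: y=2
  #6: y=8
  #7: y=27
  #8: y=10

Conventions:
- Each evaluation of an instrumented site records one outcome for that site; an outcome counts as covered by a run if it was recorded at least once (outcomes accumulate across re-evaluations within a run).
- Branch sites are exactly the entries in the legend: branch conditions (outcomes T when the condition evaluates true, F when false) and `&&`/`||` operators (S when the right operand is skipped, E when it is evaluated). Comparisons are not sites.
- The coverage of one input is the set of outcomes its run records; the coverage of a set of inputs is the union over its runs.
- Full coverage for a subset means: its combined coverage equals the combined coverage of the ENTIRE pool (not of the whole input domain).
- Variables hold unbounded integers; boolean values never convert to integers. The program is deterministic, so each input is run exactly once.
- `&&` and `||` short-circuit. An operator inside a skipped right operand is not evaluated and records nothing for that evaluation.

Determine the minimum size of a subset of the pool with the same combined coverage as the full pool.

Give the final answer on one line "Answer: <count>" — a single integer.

#1 (y=30) -> covered: B1=F, B3=T, B4=E, B5=T
#2 (y=0) -> covered: B1=F, B3=F, B4=S
#3 (y=28) -> covered: B1=F, B3=T, B4=E, B5=T
#4 (y=26) -> covered: B1=T, B2=T, B3=T, B4=E, B5=T
#5 (y=2) -> covered: B1=F, B3=F, B4=E
#6 (y=8) -> covered: B1=F, B3=F, B4=E
#7 (y=27) -> covered: B1=F, B3=T, B4=E, B5=T
#8 (y=10) -> covered: B1=F, B3=F, B4=E
together the pool reaches 8 outcomes: B1=T, B1=F, B2=T, B3=T, B3=F, B4=S, B4=E, B5=T
checked all size-1 subsets: none covers 8 outcomes (max 5/8)
size 2: inputs {2, 4} cover all 8 outcomes, and no lexicographically smaller subset of this size does

Answer: 2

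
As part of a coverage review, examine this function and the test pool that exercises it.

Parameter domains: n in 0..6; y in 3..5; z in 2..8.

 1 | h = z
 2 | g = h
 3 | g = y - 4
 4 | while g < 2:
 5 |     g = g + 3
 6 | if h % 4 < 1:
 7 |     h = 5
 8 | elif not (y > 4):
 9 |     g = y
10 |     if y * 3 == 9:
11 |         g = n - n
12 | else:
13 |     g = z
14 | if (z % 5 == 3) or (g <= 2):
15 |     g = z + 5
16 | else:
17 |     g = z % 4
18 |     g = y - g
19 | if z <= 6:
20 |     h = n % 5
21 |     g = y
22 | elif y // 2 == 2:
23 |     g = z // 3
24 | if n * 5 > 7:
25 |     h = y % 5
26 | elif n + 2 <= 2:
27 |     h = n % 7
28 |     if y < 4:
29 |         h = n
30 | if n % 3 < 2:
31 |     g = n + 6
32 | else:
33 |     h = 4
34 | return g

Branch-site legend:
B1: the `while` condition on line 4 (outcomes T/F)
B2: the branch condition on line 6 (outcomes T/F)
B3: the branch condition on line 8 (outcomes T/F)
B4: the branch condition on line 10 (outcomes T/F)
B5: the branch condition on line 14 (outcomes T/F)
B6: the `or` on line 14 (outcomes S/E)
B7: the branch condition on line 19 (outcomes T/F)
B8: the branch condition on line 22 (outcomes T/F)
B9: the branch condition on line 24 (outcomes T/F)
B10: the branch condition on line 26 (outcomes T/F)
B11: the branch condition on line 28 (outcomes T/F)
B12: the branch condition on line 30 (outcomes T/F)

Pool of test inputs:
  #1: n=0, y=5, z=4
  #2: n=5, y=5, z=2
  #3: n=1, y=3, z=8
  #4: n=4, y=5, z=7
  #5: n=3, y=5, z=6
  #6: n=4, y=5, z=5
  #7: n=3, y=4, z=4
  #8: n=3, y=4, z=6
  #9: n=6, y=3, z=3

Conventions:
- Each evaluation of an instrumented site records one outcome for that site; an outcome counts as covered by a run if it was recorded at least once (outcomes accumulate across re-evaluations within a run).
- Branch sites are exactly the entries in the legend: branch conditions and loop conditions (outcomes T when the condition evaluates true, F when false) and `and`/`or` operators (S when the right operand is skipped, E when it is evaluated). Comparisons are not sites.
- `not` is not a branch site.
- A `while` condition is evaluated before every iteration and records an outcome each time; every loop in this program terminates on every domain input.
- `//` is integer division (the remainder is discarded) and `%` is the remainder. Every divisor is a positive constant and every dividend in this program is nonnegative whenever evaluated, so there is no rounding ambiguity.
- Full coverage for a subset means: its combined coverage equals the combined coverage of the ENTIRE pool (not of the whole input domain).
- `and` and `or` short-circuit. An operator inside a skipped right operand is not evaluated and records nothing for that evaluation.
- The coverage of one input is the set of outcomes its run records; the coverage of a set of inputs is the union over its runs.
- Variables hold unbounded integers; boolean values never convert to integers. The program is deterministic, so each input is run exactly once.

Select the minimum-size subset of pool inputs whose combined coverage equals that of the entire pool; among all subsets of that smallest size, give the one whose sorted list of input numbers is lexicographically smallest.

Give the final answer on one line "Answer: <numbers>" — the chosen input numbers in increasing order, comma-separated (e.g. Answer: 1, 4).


#1 (n=0, y=5, z=4) -> B1->T, B1->F, B2->T, B6->E, B5->F, B7->T, B9->F, B10->T, B11->F, B12->T; covered: B1=T, B1=F, B2=T, B5=F, B6=E, B7=T, B9=F, B10=T, B11=F, B12=T
#2 (n=5, y=5, z=2) -> B1->T, B1->F, B2->F, B3->F, B6->E, B5->T, B7->T, B9->T, B12->F; covered: B1=T, B1=F, B2=F, B3=F, B5=T, B6=E, B7=T, B9=T, B12=F
#3 (n=1, y=3, z=8) -> B1->T, B1->F, B2->T, B6->S, B5->T, B7->F, B8->F, B9->F, B10->F, B12->T; covered: B1=T, B1=F, B2=T, B5=T, B6=S, B7=F, B8=F, B9=F, B10=F, B12=T
#4 (n=4, y=5, z=7) -> B1->T, B1->F, B2->F, B3->F, B6->E, B5->F, B7->F, B8->T, B9->T, B12->T; covered: B1=T, B1=F, B2=F, B3=F, B5=F, B6=E, B7=F, B8=T, B9=T, B12=T
#5 (n=3, y=5, z=6) -> B1->T, B1->F, B2->F, B3->F, B6->E, B5->F, B7->T, B9->T, B12->T; covered: B1=T, B1=F, B2=F, B3=F, B5=F, B6=E, B7=T, B9=T, B12=T
#6 (n=4, y=5, z=5) -> B1->T, B1->F, B2->F, B3->F, B6->E, B5->F, B7->T, B9->T, B12->T; covered: B1=T, B1=F, B2=F, B3=F, B5=F, B6=E, B7=T, B9=T, B12=T
#7 (n=3, y=4, z=4) -> B1->T, B1->F, B2->T, B6->E, B5->F, B7->T, B9->T, B12->T; covered: B1=T, B1=F, B2=T, B5=F, B6=E, B7=T, B9=T, B12=T
#8 (n=3, y=4, z=6) -> B1->T, B1->F, B2->F, B3->T, B4->F, B6->E, B5->F, B7->T, B9->T, B12->T; covered: B1=T, B1=F, B2=F, B3=T, B4=F, B5=F, B6=E, B7=T, B9=T, B12=T
#9 (n=6, y=3, z=3) -> B1->T, B1->F, B2->F, B3->T, B4->T, B6->S, B5->T, B7->T, B9->T, B12->T; covered: B1=T, B1=F, B2=F, B3=T, B4=T, B5=T, B6=S, B7=T, B9=T, B12=T
together the pool reaches 23 outcomes: B1=T, B1=F, B2=T, B2=F, B3=T, B3=F, B4=T, B4=F, B5=T, B5=F, B6=S, B6=E, B7=T, B7=F, B8=T, B8=F, B9=T, B9=F, B10=T, B10=F, B11=F, B12=T, B12=F
checked all size-1 subsets: none covers 23 outcomes (max 10/23)
checked all size-2 subsets: none covers 23 outcomes (max 17/23)
checked all size-3 subsets: none covers 23 outcomes (max 19/23)
checked all size-4 subsets: none covers 23 outcomes (max 21/23)
checked all size-5 subsets: none covers 23 outcomes (max 22/23)
inputs {1, 2, 3, 4, 8, 9} (size 6) cover everything; no size-6 subset with a lexicographically smaller index list covers all 23
Answer: 1, 2, 3, 4, 8, 9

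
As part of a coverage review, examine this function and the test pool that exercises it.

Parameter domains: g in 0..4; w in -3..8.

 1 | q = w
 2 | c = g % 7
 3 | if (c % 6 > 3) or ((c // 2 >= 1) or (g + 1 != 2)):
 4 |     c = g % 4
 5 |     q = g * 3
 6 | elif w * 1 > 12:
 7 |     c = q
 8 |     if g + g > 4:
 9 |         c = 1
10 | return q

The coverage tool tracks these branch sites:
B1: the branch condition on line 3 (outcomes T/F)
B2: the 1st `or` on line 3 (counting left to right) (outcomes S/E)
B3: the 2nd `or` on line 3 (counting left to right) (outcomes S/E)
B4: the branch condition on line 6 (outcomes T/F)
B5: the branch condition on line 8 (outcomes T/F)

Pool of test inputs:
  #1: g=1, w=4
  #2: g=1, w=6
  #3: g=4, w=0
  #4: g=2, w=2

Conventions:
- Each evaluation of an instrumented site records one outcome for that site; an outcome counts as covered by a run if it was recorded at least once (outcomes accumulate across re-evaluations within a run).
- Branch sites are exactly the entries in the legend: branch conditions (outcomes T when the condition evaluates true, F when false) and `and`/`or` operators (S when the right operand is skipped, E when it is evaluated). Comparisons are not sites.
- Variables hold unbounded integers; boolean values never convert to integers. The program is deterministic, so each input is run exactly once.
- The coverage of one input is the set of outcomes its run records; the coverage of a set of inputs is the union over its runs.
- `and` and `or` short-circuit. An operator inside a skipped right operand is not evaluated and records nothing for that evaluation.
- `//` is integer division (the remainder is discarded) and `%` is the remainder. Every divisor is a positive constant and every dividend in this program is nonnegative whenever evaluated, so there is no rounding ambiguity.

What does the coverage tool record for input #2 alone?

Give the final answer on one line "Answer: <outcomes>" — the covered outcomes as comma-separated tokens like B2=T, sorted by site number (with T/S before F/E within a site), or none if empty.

Event log for input #2 (g=1, w=6):
  B2->E, B3->E, B1->F, B4->F
distinct outcomes covered: B1=F, B2=E, B3=E, B4=F

Answer: B1=F, B2=E, B3=E, B4=F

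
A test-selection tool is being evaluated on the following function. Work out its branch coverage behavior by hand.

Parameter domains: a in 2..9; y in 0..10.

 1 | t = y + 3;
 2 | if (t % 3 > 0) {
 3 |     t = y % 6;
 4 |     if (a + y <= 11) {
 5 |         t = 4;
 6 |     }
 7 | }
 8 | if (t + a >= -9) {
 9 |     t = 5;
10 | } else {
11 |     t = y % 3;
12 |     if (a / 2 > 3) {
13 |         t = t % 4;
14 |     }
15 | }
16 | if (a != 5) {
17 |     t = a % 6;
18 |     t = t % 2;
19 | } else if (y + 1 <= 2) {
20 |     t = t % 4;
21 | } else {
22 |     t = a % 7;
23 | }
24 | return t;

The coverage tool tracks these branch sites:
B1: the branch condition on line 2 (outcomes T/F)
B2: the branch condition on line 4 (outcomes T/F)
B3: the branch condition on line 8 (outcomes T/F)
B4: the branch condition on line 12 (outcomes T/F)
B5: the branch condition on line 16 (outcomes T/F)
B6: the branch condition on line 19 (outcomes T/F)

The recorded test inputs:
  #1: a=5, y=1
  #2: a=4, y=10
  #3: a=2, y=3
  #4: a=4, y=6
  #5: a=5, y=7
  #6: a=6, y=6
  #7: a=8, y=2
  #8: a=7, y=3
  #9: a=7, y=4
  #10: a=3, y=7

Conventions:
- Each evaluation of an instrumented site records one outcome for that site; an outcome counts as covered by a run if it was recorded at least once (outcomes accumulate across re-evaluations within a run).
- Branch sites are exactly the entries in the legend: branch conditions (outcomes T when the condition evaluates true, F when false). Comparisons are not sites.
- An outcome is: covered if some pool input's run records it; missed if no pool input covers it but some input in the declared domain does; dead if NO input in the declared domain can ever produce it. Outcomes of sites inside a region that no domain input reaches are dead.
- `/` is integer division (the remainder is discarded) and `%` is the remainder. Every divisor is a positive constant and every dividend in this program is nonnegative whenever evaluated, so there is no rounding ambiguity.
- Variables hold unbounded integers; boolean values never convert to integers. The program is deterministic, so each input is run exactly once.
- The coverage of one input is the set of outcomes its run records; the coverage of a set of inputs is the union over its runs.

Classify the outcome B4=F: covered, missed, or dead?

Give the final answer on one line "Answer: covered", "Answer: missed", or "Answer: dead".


no pool input records B4=F
checking all 88 inputs in the declared domain: B4=F is never recorded -> dead
Answer: dead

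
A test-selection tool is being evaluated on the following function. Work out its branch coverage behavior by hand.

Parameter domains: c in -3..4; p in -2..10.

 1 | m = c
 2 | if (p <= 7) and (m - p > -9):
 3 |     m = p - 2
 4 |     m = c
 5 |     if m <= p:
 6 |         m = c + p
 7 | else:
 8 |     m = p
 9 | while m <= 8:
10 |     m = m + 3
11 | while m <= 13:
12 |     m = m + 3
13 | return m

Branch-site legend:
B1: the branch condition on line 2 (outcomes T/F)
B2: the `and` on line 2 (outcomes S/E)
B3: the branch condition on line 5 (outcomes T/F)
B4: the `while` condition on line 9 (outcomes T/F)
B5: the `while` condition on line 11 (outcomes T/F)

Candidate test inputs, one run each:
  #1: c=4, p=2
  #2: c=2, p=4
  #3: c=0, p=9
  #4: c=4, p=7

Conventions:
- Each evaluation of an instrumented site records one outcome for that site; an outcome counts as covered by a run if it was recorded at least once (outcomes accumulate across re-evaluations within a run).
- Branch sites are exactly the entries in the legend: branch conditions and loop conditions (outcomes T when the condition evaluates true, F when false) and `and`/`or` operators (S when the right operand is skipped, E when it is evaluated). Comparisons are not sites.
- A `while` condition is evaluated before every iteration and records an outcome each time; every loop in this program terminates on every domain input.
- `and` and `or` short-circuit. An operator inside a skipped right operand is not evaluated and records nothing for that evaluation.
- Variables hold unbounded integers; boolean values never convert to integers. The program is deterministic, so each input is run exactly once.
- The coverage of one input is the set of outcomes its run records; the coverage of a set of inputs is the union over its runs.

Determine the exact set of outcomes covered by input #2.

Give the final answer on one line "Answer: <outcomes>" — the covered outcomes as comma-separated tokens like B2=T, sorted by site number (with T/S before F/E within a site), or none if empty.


Event log for input #2 (c=2, p=4):
  B2->E, B1->T, B3->T, B4->T, B4->F, B5->T, B5->T, B5->F
distinct outcomes covered: B1=T, B2=E, B3=T, B4=T, B4=F, B5=T, B5=F
Answer: B1=T, B2=E, B3=T, B4=T, B4=F, B5=T, B5=F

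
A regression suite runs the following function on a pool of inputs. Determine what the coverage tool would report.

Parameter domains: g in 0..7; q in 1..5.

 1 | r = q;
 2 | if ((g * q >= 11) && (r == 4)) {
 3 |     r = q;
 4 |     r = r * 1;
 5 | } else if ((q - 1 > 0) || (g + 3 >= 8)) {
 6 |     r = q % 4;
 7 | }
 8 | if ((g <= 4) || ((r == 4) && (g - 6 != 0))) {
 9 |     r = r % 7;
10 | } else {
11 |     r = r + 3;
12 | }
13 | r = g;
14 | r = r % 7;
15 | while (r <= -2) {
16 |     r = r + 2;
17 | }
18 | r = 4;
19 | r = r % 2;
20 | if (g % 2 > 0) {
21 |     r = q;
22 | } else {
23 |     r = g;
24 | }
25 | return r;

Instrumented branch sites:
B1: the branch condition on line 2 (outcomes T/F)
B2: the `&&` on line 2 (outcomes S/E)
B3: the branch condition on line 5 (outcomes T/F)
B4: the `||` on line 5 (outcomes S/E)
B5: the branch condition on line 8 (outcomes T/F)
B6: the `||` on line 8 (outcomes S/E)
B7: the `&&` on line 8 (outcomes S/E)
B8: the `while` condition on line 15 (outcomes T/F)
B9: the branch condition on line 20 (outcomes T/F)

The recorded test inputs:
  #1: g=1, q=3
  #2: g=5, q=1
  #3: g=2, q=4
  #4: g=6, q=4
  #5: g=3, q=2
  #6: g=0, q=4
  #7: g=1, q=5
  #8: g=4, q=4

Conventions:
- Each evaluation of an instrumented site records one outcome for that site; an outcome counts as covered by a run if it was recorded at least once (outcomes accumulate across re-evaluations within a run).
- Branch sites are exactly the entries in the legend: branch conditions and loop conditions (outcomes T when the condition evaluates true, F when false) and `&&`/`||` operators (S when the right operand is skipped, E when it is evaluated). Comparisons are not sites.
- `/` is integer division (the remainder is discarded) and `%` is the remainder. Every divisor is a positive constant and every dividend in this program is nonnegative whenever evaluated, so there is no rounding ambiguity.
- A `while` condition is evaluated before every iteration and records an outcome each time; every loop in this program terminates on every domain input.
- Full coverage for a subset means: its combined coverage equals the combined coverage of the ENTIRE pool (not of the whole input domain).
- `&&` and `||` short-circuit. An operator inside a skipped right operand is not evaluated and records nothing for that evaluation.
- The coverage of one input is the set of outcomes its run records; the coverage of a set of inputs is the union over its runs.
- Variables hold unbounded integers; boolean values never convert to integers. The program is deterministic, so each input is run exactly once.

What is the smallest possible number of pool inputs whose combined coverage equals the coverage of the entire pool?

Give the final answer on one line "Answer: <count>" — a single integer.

#1 (g=1, q=3) -> covered: B1=F, B2=S, B3=T, B4=S, B5=T, B6=S, B8=F, B9=T
#2 (g=5, q=1) -> covered: B1=F, B2=S, B3=T, B4=E, B5=F, B6=E, B7=S, B8=F, B9=T
#3 (g=2, q=4) -> covered: B1=F, B2=S, B3=T, B4=S, B5=T, B6=S, B8=F, B9=F
#4 (g=6, q=4) -> covered: B1=T, B2=E, B5=F, B6=E, B7=E, B8=F, B9=F
#5 (g=3, q=2) -> covered: B1=F, B2=S, B3=T, B4=S, B5=T, B6=S, B8=F, B9=T
#6 (g=0, q=4) -> covered: B1=F, B2=S, B3=T, B4=S, B5=T, B6=S, B8=F, B9=F
#7 (g=1, q=5) -> covered: B1=F, B2=S, B3=T, B4=S, B5=T, B6=S, B8=F, B9=T
#8 (g=4, q=4) -> covered: B1=T, B2=E, B5=T, B6=S, B8=F, B9=F
union over all inputs: B1=T, B1=F, B2=S, B2=E, B3=T, B4=S, B4=E, B5=T, B5=F, B6=S, B6=E, B7=S, B7=E, B8=F, B9=T, B9=F (16 outcomes)
every size-1 subset falls short of the 16 outcomes (best: 9/16)
every size-2 subset falls short of the 16 outcomes (best: 14/16)
inputs {1, 2, 4} (size 3) cover everything; no size-3 subset with a lexicographically smaller index list covers all 16

Answer: 3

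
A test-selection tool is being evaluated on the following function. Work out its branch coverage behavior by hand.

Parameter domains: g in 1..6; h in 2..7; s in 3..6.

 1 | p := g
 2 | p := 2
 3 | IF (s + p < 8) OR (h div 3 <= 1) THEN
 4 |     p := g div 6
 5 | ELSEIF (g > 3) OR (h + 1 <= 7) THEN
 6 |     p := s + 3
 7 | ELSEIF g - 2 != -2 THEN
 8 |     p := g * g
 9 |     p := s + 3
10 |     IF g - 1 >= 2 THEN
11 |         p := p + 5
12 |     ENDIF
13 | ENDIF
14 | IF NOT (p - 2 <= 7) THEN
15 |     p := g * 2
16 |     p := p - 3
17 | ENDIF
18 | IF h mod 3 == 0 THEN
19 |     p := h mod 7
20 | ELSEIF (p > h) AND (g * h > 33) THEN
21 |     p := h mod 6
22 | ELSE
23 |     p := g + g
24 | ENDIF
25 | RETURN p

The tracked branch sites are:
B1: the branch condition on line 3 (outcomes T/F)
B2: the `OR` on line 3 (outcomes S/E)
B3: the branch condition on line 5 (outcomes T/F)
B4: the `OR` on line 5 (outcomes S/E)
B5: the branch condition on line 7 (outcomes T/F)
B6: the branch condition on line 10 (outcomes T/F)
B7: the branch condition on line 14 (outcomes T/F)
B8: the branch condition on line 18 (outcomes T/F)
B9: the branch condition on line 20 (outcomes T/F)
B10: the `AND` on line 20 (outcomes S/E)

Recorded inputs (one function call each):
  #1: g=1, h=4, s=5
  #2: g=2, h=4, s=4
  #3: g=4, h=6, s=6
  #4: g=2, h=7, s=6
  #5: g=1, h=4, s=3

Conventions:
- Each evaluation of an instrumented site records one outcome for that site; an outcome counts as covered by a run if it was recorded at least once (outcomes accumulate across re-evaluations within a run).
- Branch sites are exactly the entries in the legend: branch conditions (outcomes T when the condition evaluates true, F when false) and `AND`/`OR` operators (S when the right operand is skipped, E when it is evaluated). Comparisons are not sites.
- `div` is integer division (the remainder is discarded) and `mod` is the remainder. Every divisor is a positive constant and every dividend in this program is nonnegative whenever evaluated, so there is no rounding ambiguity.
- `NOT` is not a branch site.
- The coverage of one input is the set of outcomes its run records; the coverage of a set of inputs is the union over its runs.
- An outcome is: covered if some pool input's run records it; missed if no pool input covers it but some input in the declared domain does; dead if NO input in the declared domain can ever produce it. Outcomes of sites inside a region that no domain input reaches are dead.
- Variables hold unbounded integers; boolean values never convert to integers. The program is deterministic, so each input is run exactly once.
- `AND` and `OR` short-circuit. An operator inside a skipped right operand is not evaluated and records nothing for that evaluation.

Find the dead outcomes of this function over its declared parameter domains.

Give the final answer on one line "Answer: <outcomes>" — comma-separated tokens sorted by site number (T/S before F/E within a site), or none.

running all 144 domain inputs and tallying outcomes:
  B5=F: zero occurrences over every domain input -> dead
  reachable outcomes have witnesses, e.g. B1=T (e.g. g=1, h=2, s=3), B1=F (e.g. g=1, h=6, s=6), B2=S (e.g. g=1, h=2, s=3), B2=E (e.g. g=1, h=2, s=6)

Answer: B5=F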